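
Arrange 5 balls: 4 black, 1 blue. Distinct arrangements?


5!/(4!×1!) = 5

5


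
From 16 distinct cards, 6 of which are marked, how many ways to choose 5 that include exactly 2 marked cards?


Choose 2 of the 6 marked cards and 3 of the other 10 cards:
C(6,2)×C(10,3) = 15×120 = 1800

1800


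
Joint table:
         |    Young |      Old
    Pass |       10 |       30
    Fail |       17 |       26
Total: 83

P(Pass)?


P(Pass) = (10+30)/83 = 40/83

P(Pass) = 40/83 ≈ 48.19%


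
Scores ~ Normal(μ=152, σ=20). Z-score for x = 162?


z = (x - μ)/σ = (162 - 152)/20 = 0.5

z = 0.5


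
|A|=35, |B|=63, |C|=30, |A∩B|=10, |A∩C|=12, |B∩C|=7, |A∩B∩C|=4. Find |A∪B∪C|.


|A∪B∪C| = 35+63+30-10-12-7+4 = 103

|A∪B∪C| = 103


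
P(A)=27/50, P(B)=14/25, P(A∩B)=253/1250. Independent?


P(A)×P(B) = 189/625
P(A∩B) = 253/1250
Not equal → NOT independent

No, not independent


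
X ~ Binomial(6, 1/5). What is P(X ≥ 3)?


P(X ≥ 3) = Σ P(X=i) for i=3..6
P(X=3) = 256/3125
P(X=4) = 48/3125
P(X=5) = 24/15625
P(X=6) = 1/15625
Sum = 309/3125

P(X ≥ 3) = 309/3125 ≈ 9.89%


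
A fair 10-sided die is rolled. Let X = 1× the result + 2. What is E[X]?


E[die] = (1+10)/2 = 11/2
E[X] = 1×11/2 + 2 = 15/2

E[X] = 15/2


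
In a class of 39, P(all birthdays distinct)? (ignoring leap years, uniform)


P(all different) = Π(365-i)/365 for i=0..38
= (365/365)×(364/365)×...×(327/365)
= 0.121780

P ≈ 0.1218 ≈ 12.18%


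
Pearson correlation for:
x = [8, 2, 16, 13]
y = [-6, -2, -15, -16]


n=4, Σx=39, Σy=-39, Σxy=-500, Σx²=493, Σy²=521
r = (4×(-500) - 39×(-39))/√((4×493 - 39²)(4×521 - (-39)²))
= -479/√(451×563) = -479/√253913 ≈ -479/503.8978 ≈ -0.9506

r ≈ -0.9506


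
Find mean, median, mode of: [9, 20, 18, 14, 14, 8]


Sorted: [8, 9, 14, 14, 18, 20]
Mean = 83/6
Median = 14
Freq: {9: 1, 20: 1, 18: 1, 14: 2, 8: 1}
Mode: [14]

Mean=83/6, Median=14, Mode=14


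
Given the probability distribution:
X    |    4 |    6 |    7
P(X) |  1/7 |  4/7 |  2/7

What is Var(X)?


E[X] = 6
E[X²] = 258/7
Var(X) = E[X²] - (E[X])² = 258/7 - 36 = 6/7

Var(X) = 6/7 ≈ 0.8571


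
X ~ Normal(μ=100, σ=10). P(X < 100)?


z = (100-100)/10 = 0.0
P(Z < 0.0) = 0.5000

P(X < 100) ≈ 0.5000


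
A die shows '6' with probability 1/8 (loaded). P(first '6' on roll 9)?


Geometric: P(X=9) = (1-p)^(k-1)×p = (7/8)^8×1/8 = 5764801/134217728

P(X=9) = 5764801/134217728 ≈ 4.30%


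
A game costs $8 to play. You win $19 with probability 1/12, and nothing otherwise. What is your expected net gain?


E[gain] = (19-8)×1/12 + (-8)×11/12
= 11/12 - 22/3 = -77/12

Expected net gain = $-77/12 ≈ $-6.42


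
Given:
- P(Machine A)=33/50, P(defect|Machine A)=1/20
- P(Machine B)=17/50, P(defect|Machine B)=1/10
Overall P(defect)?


P(B) = Σ P(B|Aᵢ)×P(Aᵢ)
  1/20×33/50 = 33/1000
  1/10×17/50 = 17/500
Sum = 67/1000

P(defect) = 67/1000 ≈ 6.70%


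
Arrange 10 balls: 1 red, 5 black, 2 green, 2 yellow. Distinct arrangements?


10!/(1!×5!×2!×2!) = 7560

7560


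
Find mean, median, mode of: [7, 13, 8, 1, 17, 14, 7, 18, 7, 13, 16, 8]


Sorted: [1, 7, 7, 7, 8, 8, 13, 13, 14, 16, 17, 18]
Mean = 129/12 = 43/4
Median = 21/2
Freq: {7: 3, 13: 2, 8: 2, 1: 1, 17: 1, 14: 1, 18: 1, 16: 1}
Mode: [7]

Mean=43/4, Median=21/2, Mode=7


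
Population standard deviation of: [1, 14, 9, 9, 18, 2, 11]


Mean = 64/7
  (1-64/7)²=3249/49
  (14-64/7)²=1156/49
  (9-64/7)²=1/49
  (9-64/7)²=1/49
  (18-64/7)²=3844/49
  (2-64/7)²=2500/49
  (11-64/7)²=169/49
Σ(x-μ)² = 1560/7
σ² = (1560/7)/7 = 1560/49

σ = √(1560/49) ≈ 5.6424


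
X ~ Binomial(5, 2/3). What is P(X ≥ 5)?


P(X ≥ 5) = Σ P(X=i) for i=5..5
P(X=5) = 32/243
Sum = 32/243

P(X ≥ 5) = 32/243 ≈ 13.17%


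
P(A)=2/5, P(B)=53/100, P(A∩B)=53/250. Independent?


P(A)×P(B) = 53/250
P(A∩B) = 53/250
Equal ✓ → Independent

Yes, independent


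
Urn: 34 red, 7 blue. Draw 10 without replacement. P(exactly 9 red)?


Hypergeometric: C(34,9)×C(7,1)/C(41,10)
= 52451256×7/1121099408 = 18879/57646

P(X=9) = 18879/57646 ≈ 32.75%


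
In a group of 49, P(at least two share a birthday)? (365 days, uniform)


P(all different) = Π(365-i)/365 for i=0..48
= 0.034220
P(match) = 1 - 0.034220 = 0.965780

P ≈ 0.9658 ≈ 96.58%


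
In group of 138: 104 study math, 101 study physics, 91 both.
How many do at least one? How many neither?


|A∪B| = 104+101-91 = 114
Neither = 138-114 = 24

At least one: 114; Neither: 24


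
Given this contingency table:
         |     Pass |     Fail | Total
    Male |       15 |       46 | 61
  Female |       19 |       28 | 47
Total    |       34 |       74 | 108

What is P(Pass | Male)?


P(Pass | Male) = 15/(15+46) = 15/61

P(Pass|Male) = 15/61 ≈ 24.59%


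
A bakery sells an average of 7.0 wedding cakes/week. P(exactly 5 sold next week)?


Poisson(λ=7.0): P(X=5) = e^(-λ)×λ^k/k!
= e^(-7.0) × 7.0^5 / 5!
≈ 0.0009118819656 × 16807 / 120 ≈ 0.127717

P(X=5) ≈ 0.127717 ≈ 12.77%


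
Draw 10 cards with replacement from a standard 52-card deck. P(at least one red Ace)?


P(not a red Ace) = 50/52 = 25/26
P(none in 10 draws) = (25/26)^10 = 95367431640625/141167095653376
P(≥1 red Ace) = 1 - 95367431640625/141167095653376 = 45799664012751/141167095653376

P = 45799664012751/141167095653376 ≈ 32.44%


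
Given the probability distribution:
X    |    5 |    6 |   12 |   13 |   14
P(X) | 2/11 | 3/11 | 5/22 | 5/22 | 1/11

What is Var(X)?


E[X] = 19/2
E[X²] = 2273/22
Var(X) = E[X²] - (E[X])² = 2273/22 - 361/4 = 575/44

Var(X) = 575/44 ≈ 13.0682


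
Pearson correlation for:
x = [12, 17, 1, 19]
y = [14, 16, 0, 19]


n=4, Σx=49, Σy=49, Σxy=801, Σx²=795, Σy²=813
r = (4×801 - 49×49)/√((4×795 - 49²)(4×813 - 49²))
= 803/√(779×851) = 803/√662929 ≈ 803/814.2045 ≈ 0.9862

r ≈ 0.9862


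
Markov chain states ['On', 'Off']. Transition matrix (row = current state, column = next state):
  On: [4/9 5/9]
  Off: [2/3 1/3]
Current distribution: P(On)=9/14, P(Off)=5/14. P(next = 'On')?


P(next=On) = Σᵢ P(now=i)×P(i→On)
= 9/14×4/9 + 5/14×2/3
= 2/7 + 5/21 = 11/21

P = 11/21 ≈ 0.5238


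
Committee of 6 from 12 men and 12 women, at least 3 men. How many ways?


Count by #men:
  3M,3W: C(12,3)×C(12,3)=48400
  4M,2W: C(12,4)×C(12,2)=32670
  5M,1W: C(12,5)×C(12,1)=9504
  6M,0W: C(12,6)×C(12,0)=924
Total = 91498

91498


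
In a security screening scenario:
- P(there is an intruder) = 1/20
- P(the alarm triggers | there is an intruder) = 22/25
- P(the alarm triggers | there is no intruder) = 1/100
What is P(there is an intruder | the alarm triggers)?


Using Bayes' theorem:
P(A|B) = P(B|A)·P(A) / P(B)

P(the alarm triggers) = 22/25 × 1/20 + 1/100 × 19/20
= 11/250 + 19/2000 = 107/2000

P(there is an intruder|the alarm triggers) = (11/250) / (107/2000) = 88/107

P(there is an intruder|the alarm triggers) = 88/107 ≈ 82.24%


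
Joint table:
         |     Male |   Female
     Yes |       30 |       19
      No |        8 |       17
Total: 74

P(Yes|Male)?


P(Yes|Male) = 30/(30+8) = 30/38 = 15/19

P = 15/19 ≈ 78.95%


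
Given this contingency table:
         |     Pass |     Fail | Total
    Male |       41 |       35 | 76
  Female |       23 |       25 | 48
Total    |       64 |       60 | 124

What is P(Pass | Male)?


P(Pass | Male) = 41/(41+35) = 41/76

P(Pass|Male) = 41/76 ≈ 53.95%


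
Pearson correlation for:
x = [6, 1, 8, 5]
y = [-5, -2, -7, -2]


n=4, Σx=20, Σy=-16, Σxy=-98, Σx²=126, Σy²=82
r = (4×(-98) - 20×(-16))/√((4×126 - 20²)(4×82 - (-16)²))
= -72/√(104×72) = -72/√7488 ≈ -72/86.5332 ≈ -0.8321

r ≈ -0.8321


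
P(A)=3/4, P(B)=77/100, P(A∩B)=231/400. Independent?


P(A)×P(B) = 231/400
P(A∩B) = 231/400
Equal ✓ → Independent

Yes, independent


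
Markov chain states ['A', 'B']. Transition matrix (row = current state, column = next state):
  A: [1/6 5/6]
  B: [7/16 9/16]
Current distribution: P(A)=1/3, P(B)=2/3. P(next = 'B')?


P(next=B) = Σᵢ P(now=i)×P(i→B)
= 1/3×5/6 + 2/3×9/16
= 5/18 + 3/8 = 47/72

P = 47/72 ≈ 0.6528


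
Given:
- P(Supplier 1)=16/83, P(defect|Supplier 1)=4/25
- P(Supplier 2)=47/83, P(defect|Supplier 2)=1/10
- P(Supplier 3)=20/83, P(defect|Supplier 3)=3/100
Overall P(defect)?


P(B) = Σ P(B|Aᵢ)×P(Aᵢ)
  4/25×16/83 = 64/2075
  1/10×47/83 = 47/830
  3/100×20/83 = 3/415
Sum = 393/4150

P(defect) = 393/4150 ≈ 9.47%


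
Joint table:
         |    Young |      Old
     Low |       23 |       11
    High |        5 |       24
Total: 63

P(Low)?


P(Low) = (23+11)/63 = 34/63

P(Low) = 34/63 ≈ 53.97%


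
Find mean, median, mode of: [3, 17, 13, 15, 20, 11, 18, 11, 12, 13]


Sorted: [3, 11, 11, 12, 13, 13, 15, 17, 18, 20]
Mean = 133/10
Median = 13
Freq: {3: 1, 17: 1, 13: 2, 15: 1, 20: 1, 11: 2, 18: 1, 12: 1}
Mode: [11, 13]

Mean=133/10, Median=13, Mode=[11, 13]


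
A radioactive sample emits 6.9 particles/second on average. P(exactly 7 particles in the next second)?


Poisson(λ=6.9): P(X=7) = e^(-λ)×λ^k/k!
= e^(-6.9) × 6.9^7 / 7!
≈ 0.001007785429 × 744635.325259 / 5040 ≈ 0.148895

P(X=7) ≈ 0.148895 ≈ 14.89%


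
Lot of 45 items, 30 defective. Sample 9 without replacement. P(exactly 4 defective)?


Hypergeometric: C(30,4)×C(15,5)/C(45,9)
= 27405×3003/886163135 = 115101/1239389

P(X=4) = 115101/1239389 ≈ 9.29%


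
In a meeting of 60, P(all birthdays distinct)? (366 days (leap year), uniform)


P(all different) = Π(366-i)/366 for i=0..59
= (366/366)×(365/366)×...×(307/366)
= 0.005966

P ≈ 0.0060 ≈ 0.60%


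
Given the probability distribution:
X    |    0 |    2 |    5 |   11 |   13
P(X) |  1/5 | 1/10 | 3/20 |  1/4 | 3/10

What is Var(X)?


E[X] = 38/5
E[X²] = 851/10
Var(X) = E[X²] - (E[X])² = 851/10 - 1444/25 = 1367/50

Var(X) = 1367/50 ≈ 27.3400


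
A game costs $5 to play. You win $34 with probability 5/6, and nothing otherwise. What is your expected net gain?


E[gain] = (34-5)×5/6 + (-5)×1/6
= 145/6 - 5/6 = 70/3

Expected net gain = $70/3 ≈ $23.33


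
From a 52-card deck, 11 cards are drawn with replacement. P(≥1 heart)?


P(not a heart) = 39/52 = 3/4
P(none in 11 draws) = (3/4)^11 = 177147/4194304
P(≥1 heart) = 1 - 177147/4194304 = 4017157/4194304

P = 4017157/4194304 ≈ 95.78%


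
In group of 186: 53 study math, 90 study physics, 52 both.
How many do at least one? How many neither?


|A∪B| = 53+90-52 = 91
Neither = 186-91 = 95

At least one: 91; Neither: 95


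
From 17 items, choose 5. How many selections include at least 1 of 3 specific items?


Complement: C(17,5) - C(14,5) = 6188 - 2002 = 4186

4186


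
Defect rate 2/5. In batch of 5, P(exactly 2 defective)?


Binomial: P(X=2) = C(5,2)×p^2×(1-p)^3
= 10 × 4/25 × 27/125 = 216/625

P(X=2) = 216/625 ≈ 34.56%


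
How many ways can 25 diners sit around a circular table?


Circular arrangements of 25 distinct objects: fix one position to break rotational symmetry.
(n-1)! = 24! = 620448401733239439360000

620448401733239439360000


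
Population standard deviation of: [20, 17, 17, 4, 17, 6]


Mean = 81/6 = 27/2
  (20-27/2)²=169/4
  (17-27/2)²=49/4
  (17-27/2)²=49/4
  (4-27/2)²=361/4
  (17-27/2)²=49/4
  (6-27/2)²=225/4
Σ(x-μ)² = 451/2
σ² = (451/2)/6 = 451/12

σ = √(451/12) ≈ 6.1305


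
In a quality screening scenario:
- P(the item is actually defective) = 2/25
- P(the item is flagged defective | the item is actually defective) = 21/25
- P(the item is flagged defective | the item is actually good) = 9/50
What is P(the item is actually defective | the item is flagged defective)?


Using Bayes' theorem:
P(A|B) = P(B|A)·P(A) / P(B)

P(the item is flagged defective) = 21/25 × 2/25 + 9/50 × 23/25
= 42/625 + 207/1250 = 291/1250

P(the item is actually defective|the item is flagged defective) = (42/625) / (291/1250) = 28/97

P(the item is actually defective|the item is flagged defective) = 28/97 ≈ 28.87%


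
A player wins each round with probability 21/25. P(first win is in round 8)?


Geometric: P(X=8) = (1-p)^(k-1)×p = (4/25)^7×21/25 = 344064/152587890625

P(X=8) = 344064/152587890625 ≈ 0.00%


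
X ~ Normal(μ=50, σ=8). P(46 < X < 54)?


z₁=(46-50)/8=-0.5, z₂=(54-50)/8=0.5
P = Φ(0.5) - Φ(-0.5) = 0.691462 - 0.308538 = 0.382924 ≈ 0.3829

P(46 < X < 54) ≈ 0.3829


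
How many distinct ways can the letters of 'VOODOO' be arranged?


Letters: 6, freq: {'V': 1, 'O': 4, 'D': 1}
6!/(1!×4!×1!) = 720/24 = 30

30


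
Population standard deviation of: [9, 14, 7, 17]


Mean = 47/4
  (9-47/4)²=121/16
  (14-47/4)²=81/16
  (7-47/4)²=361/16
  (17-47/4)²=441/16
Σ(x-μ)² = 251/4
σ² = (251/4)/4 = 251/16

σ = √(251/16) ≈ 3.9607


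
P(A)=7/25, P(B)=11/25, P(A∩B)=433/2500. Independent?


P(A)×P(B) = 77/625
P(A∩B) = 433/2500
Not equal → NOT independent

No, not independent


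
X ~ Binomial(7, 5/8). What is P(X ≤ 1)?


P(X ≤ 1) = Σ P(X=i) for i=0..1
P(X=0) = 2187/2097152
P(X=1) = 25515/2097152
Sum = 13851/1048576

P(X ≤ 1) = 13851/1048576 ≈ 1.32%


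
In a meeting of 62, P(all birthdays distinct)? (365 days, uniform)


P(all different) = Π(365-i)/365 for i=0..61
= (365/365)×(364/365)×...×(304/365)
= 0.004090

P ≈ 0.0041 ≈ 0.41%


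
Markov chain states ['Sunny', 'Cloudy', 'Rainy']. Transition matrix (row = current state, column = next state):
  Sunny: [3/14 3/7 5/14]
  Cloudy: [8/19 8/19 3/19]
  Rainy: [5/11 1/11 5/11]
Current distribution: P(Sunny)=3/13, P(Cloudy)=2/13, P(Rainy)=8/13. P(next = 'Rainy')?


P(next=Rainy) = Σᵢ P(now=i)×P(i→Rainy)
= 3/13×5/14 + 2/13×3/19 + 8/13×5/11
= 15/182 + 6/247 + 40/143 = 14699/38038

P = 14699/38038 ≈ 0.3864


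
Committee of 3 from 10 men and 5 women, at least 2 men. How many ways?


Count by #men:
  2M,1W: C(10,2)×C(5,1)=225
  3M,0W: C(10,3)×C(5,0)=120
Total = 345

345


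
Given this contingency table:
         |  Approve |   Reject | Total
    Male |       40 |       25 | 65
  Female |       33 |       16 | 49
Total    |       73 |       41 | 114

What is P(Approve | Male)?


P(Approve | Male) = 40/(40+25) = 40/65 = 8/13

P(Approve|Male) = 8/13 ≈ 61.54%


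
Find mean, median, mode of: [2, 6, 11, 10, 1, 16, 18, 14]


Sorted: [1, 2, 6, 10, 11, 14, 16, 18]
Mean = 78/8 = 39/4
Median = 21/2
Freq: {2: 1, 6: 1, 11: 1, 10: 1, 1: 1, 16: 1, 18: 1, 14: 1}
Mode: No mode

Mean=39/4, Median=21/2, Mode=No mode


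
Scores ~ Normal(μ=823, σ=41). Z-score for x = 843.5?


z = (x - μ)/σ = (843.5 - 823)/41 = 0.5

z = 0.5


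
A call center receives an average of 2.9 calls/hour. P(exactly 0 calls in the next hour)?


Poisson(λ=2.9): P(X=0) = e^(-λ)×λ^k/k!
= e^(-2.9) × 2.9^0 / 0!
≈ 0.05502322006 × 1 / 1 ≈ 0.055023

P(X=0) ≈ 0.055023 ≈ 5.50%


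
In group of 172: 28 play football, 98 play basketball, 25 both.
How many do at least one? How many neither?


|A∪B| = 28+98-25 = 101
Neither = 172-101 = 71

At least one: 101; Neither: 71


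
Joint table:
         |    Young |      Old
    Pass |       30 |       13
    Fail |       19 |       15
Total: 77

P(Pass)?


P(Pass) = (30+13)/77 = 43/77

P(Pass) = 43/77 ≈ 55.84%


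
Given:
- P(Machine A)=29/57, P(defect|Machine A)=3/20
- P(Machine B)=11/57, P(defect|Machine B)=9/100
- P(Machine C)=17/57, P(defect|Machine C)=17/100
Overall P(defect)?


P(B) = Σ P(B|Aᵢ)×P(Aᵢ)
  3/20×29/57 = 29/380
  9/100×11/57 = 33/1900
  17/100×17/57 = 289/5700
Sum = 823/5700

P(defect) = 823/5700 ≈ 14.44%


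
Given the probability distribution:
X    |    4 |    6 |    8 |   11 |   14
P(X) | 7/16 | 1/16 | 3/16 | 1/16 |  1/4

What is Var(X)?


E[X] = 125/16
E[X²] = 1245/16
Var(X) = E[X²] - (E[X])² = 1245/16 - 15625/256 = 4295/256

Var(X) = 4295/256 ≈ 16.7773


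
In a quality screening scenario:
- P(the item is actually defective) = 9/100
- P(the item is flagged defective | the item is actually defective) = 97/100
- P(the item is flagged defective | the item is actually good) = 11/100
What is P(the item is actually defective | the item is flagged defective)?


Using Bayes' theorem:
P(A|B) = P(B|A)·P(A) / P(B)

P(the item is flagged defective) = 97/100 × 9/100 + 11/100 × 91/100
= 873/10000 + 1001/10000 = 937/5000

P(the item is actually defective|the item is flagged defective) = (873/10000) / (937/5000) = 873/1874

P(the item is actually defective|the item is flagged defective) = 873/1874 ≈ 46.58%


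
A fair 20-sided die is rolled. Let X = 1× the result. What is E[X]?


E[die] = (1+20)/2 = 21/2
E[X] = 1 × 21/2 = 21/2

E[X] = 21/2


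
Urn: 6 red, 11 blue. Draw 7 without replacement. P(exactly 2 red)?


Hypergeometric: C(6,2)×C(11,5)/C(17,7)
= 15×462/19448 = 315/884

P(X=2) = 315/884 ≈ 35.63%


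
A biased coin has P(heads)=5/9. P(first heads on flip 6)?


Geometric: P(X=6) = (1-p)^(k-1)×p = (4/9)^5×5/9 = 5120/531441

P(X=6) = 5120/531441 ≈ 0.96%


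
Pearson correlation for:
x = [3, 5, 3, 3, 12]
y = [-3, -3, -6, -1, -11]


n=5, Σx=26, Σy=-24, Σxy=-177, Σx²=196, Σy²=176
r = (5×(-177) - 26×(-24))/√((5×196 - 26²)(5×176 - (-24)²))
= -261/√(304×304) = -261/√92416 ≈ -261/304.0000 ≈ -0.8586

r ≈ -0.8586


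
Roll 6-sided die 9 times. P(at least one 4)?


P(no 4)^9 = (5/6)^9 = 1953125/10077696
P(≥1) = 1 - 1953125/10077696 = 8124571/10077696

P = 8124571/10077696 ≈ 80.62%


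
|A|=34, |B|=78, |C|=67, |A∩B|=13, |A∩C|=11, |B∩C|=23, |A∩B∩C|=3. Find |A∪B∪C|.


|A∪B∪C| = 34+78+67-13-11-23+3 = 135

|A∪B∪C| = 135


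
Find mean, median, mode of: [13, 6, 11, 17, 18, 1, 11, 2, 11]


Sorted: [1, 2, 6, 11, 11, 11, 13, 17, 18]
Mean = 90/9 = 10
Median = 11
Freq: {13: 1, 6: 1, 11: 3, 17: 1, 18: 1, 1: 1, 2: 1}
Mode: [11]

Mean=10, Median=11, Mode=11


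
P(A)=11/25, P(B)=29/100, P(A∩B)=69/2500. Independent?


P(A)×P(B) = 319/2500
P(A∩B) = 69/2500
Not equal → NOT independent

No, not independent


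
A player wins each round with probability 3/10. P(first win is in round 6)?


Geometric: P(X=6) = (1-p)^(k-1)×p = (7/10)^5×3/10 = 50421/1000000

P(X=6) = 50421/1000000 ≈ 5.04%


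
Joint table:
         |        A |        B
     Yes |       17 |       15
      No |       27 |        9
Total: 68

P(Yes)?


P(Yes) = (17+15)/68 = 32/68 = 8/17

P(Yes) = 8/17 ≈ 47.06%


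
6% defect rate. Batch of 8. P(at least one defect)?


P(all good) = (47/50)^8 = 23811286661761/39062500000000
P(≥1 defect) = 15251213338239/39062500000000

P = 15251213338239/39062500000000 ≈ 39.04%


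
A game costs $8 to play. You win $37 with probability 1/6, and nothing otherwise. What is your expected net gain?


E[gain] = (37-8)×1/6 + (-8)×5/6
= 29/6 - 20/3 = -11/6

Expected net gain = $-11/6 ≈ $-1.83


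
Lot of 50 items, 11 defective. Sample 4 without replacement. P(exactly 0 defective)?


Hypergeometric: C(11,0)×C(39,4)/C(50,4)
= 1×82251/230300 = 82251/230300

P(X=0) = 82251/230300 ≈ 35.71%


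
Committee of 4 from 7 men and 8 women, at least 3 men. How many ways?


Count by #men:
  3M,1W: C(7,3)×C(8,1)=280
  4M,0W: C(7,4)×C(8,0)=35
Total = 315

315


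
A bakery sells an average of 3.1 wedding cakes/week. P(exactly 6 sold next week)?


Poisson(λ=3.1): P(X=6) = e^(-λ)×λ^k/k!
= e^(-3.1) × 3.1^6 / 6!
≈ 0.04504920239 × 887.503681 / 720 ≈ 0.055530

P(X=6) ≈ 0.055530 ≈ 5.55%


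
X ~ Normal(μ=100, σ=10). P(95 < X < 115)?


z₁=(95-100)/10=-0.5, z₂=(115-100)/10=1.5
P = Φ(1.5) - Φ(-0.5) = 0.933193 - 0.308538 = 0.624655 ≈ 0.6247

P(95 < X < 115) ≈ 0.6247


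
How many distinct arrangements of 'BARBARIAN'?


Letters: 9, freq: {'B': 2, 'A': 3, 'R': 2, 'I': 1, 'N': 1}
9!/(2!×3!×2!×1!×1!) = 362880/24 = 15120

15120


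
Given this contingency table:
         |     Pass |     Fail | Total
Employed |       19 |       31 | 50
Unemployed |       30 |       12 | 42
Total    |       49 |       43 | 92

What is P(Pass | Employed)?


P(Pass | Employed) = 19/(19+31) = 19/50

P(Pass|Employed) = 19/50 ≈ 38.00%


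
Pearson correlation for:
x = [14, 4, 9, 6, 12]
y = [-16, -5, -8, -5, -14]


n=5, Σx=45, Σy=-48, Σxy=-514, Σx²=473, Σy²=566
r = (5×(-514) - 45×(-48))/√((5×473 - 45²)(5×566 - (-48)²))
= -410/√(340×526) = -410/√178840 ≈ -410/422.8948 ≈ -0.9695

r ≈ -0.9695


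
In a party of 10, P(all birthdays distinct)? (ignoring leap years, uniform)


P(all different) = Π(365-i)/365 for i=0..9
= (365/365)×(364/365)×...×(356/365)
= 0.883052

P ≈ 0.8831 ≈ 88.31%


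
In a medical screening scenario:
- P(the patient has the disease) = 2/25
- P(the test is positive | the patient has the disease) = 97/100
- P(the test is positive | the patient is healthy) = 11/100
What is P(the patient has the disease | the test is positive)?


Using Bayes' theorem:
P(A|B) = P(B|A)·P(A) / P(B)

P(the test is positive) = 97/100 × 2/25 + 11/100 × 23/25
= 97/1250 + 253/2500 = 447/2500

P(the patient has the disease|the test is positive) = (97/1250) / (447/2500) = 194/447

P(the patient has the disease|the test is positive) = 194/447 ≈ 43.40%


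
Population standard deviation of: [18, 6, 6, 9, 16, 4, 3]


Mean = 62/7
  (18-62/7)²=4096/49
  (6-62/7)²=400/49
  (6-62/7)²=400/49
  (9-62/7)²=1/49
  (16-62/7)²=2500/49
  (4-62/7)²=1156/49
  (3-62/7)²=1681/49
Σ(x-μ)² = 1462/7
σ² = (1462/7)/7 = 1462/49

σ = √(1462/49) ≈ 5.4623


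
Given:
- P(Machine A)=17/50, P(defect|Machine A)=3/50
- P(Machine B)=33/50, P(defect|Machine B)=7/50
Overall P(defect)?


P(B) = Σ P(B|Aᵢ)×P(Aᵢ)
  3/50×17/50 = 51/2500
  7/50×33/50 = 231/2500
Sum = 141/1250

P(defect) = 141/1250 ≈ 11.28%


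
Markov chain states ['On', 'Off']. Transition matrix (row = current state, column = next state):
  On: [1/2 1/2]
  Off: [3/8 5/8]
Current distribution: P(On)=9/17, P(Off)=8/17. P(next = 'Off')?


P(next=Off) = Σᵢ P(now=i)×P(i→Off)
= 9/17×1/2 + 8/17×5/8
= 9/34 + 5/17 = 19/34

P = 19/34 ≈ 0.5588


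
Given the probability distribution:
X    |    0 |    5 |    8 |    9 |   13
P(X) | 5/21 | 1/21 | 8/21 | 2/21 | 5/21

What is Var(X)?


E[X] = 152/21
E[X²] = 1544/21
Var(X) = E[X²] - (E[X])² = 1544/21 - 23104/441 = 9320/441

Var(X) = 9320/441 ≈ 21.1338


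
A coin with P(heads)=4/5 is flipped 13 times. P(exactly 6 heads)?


Binomial: P(X=6) = C(13,6)×p^6×(1-p)^7
= 1716 × 4096/15625 × 1/78125 = 7028736/1220703125

P(X=6) = 7028736/1220703125 ≈ 0.58%


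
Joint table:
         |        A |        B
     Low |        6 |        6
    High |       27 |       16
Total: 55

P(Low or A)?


P(Low∨A) = P(Low) + P(A) - P(Low∧A)
= (12 + 33 - 6)/55 = 39/55

P = 39/55 ≈ 70.91%


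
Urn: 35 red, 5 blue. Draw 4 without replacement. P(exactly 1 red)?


Hypergeometric: C(35,1)×C(5,3)/C(40,4)
= 35×10/91390 = 35/9139

P(X=1) = 35/9139 ≈ 0.38%


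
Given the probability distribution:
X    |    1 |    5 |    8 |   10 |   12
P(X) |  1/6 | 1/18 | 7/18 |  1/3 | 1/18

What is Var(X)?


E[X] = 68/9
E[X²] = 610/9
Var(X) = E[X²] - (E[X])² = 610/9 - 4624/81 = 866/81

Var(X) = 866/81 ≈ 10.6914


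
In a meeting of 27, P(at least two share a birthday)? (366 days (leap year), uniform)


P(all different) = Π(366-i)/366 for i=0..26
= 0.374173
P(match) = 1 - 0.374173 = 0.625827

P ≈ 0.6258 ≈ 62.58%


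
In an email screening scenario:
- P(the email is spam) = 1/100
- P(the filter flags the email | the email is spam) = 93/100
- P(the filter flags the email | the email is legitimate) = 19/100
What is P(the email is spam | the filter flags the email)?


Using Bayes' theorem:
P(A|B) = P(B|A)·P(A) / P(B)

P(the filter flags the email) = 93/100 × 1/100 + 19/100 × 99/100
= 93/10000 + 1881/10000 = 987/5000

P(the email is spam|the filter flags the email) = (93/10000) / (987/5000) = 31/658

P(the email is spam|the filter flags the email) = 31/658 ≈ 4.71%


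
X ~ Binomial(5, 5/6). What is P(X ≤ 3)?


P(X ≤ 3) = Σ P(X=i) for i=0..3
P(X=0) = 1/7776
P(X=1) = 25/7776
P(X=2) = 125/3888
P(X=3) = 625/3888
Sum = 763/3888

P(X ≤ 3) = 763/3888 ≈ 19.62%


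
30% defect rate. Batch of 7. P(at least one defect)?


P(all good) = (7/10)^7 = 823543/10000000
P(≥1 defect) = 9176457/10000000

P = 9176457/10000000 ≈ 91.76%


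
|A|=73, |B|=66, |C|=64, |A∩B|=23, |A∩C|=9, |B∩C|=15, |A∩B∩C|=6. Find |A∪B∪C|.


|A∪B∪C| = 73+66+64-23-9-15+6 = 162

|A∪B∪C| = 162


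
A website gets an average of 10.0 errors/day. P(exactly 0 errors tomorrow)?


Poisson(λ=10.0): P(X=0) = e^(-λ)×λ^k/k!
= e^(-10.0) × 10.0^0 / 0!
≈ 4.539992976e-05 × 1 / 1 ≈ 0.000045

P(X=0) ≈ 0.000045 ≈ 0.00%


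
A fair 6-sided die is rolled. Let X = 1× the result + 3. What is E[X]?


E[die] = (1+6)/2 = 7/2
E[X] = 1×7/2 + 3 = 13/2

E[X] = 13/2


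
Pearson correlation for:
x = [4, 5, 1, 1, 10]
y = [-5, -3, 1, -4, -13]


n=5, Σx=21, Σy=-24, Σxy=-168, Σx²=143, Σy²=220
r = (5×(-168) - 21×(-24))/√((5×143 - 21²)(5×220 - (-24)²))
= -336/√(274×524) = -336/√143576 ≈ -336/378.9142 ≈ -0.8867

r ≈ -0.8867


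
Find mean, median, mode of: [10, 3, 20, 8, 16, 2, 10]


Sorted: [2, 3, 8, 10, 10, 16, 20]
Mean = 69/7
Median = 10
Freq: {10: 2, 3: 1, 20: 1, 8: 1, 16: 1, 2: 1}
Mode: [10]

Mean=69/7, Median=10, Mode=10


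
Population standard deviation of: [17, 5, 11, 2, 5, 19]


Mean = 59/6
  (17-59/6)²=1849/36
  (5-59/6)²=841/36
  (11-59/6)²=49/36
  (2-59/6)²=2209/36
  (5-59/6)²=841/36
  (19-59/6)²=3025/36
Σ(x-μ)² = 1469/6
σ² = (1469/6)/6 = 1469/36

σ = √(1469/36) ≈ 6.3879


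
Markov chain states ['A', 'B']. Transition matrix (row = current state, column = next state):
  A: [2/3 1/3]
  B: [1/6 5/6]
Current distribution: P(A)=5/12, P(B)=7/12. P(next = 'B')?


P(next=B) = Σᵢ P(now=i)×P(i→B)
= 5/12×1/3 + 7/12×5/6
= 5/36 + 35/72 = 5/8

P = 5/8 ≈ 0.6250


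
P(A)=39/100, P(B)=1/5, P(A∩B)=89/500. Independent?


P(A)×P(B) = 39/500
P(A∩B) = 89/500
Not equal → NOT independent

No, not independent


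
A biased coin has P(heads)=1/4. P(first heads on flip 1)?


Geometric: P(X=1) = (1-p)^(k-1)×p = (3/4)^0×1/4 = 1/4

P(X=1) = 1/4 ≈ 25.00%


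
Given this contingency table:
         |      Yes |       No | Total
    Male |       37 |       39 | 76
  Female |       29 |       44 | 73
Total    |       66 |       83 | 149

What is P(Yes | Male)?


P(Yes | Male) = 37/(37+39) = 37/76

P(Yes|Male) = 37/76 ≈ 48.68%


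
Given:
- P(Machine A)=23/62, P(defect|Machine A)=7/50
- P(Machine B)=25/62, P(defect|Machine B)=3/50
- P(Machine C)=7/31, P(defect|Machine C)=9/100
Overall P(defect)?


P(B) = Σ P(B|Aᵢ)×P(Aᵢ)
  7/50×23/62 = 161/3100
  3/50×25/62 = 3/124
  9/100×7/31 = 63/3100
Sum = 299/3100

P(defect) = 299/3100 ≈ 9.65%


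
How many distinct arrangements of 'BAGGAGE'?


Letters: 7, freq: {'B': 1, 'A': 2, 'G': 3, 'E': 1}
7!/(1!×2!×3!×1!) = 5040/12 = 420

420


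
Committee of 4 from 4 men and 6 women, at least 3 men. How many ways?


Count by #men:
  3M,1W: C(4,3)×C(6,1)=24
  4M,0W: C(4,4)×C(6,0)=1
Total = 25

25


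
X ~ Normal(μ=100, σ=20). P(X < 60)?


z = (60-100)/20 = -2.0
P(Z < -2.0) = 0.0228

P(X < 60) ≈ 0.0228


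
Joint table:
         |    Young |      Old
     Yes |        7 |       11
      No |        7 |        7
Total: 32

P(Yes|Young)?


P(Yes|Young) = 7/(7+7) = 7/14 = 1/2

P = 1/2 ≈ 50.00%


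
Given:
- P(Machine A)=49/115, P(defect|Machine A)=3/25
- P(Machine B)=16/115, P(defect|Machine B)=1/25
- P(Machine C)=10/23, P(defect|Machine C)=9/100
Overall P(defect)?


P(B) = Σ P(B|Aᵢ)×P(Aᵢ)
  3/25×49/115 = 147/2875
  1/25×16/115 = 16/2875
  9/100×10/23 = 9/230
Sum = 551/5750

P(defect) = 551/5750 ≈ 9.58%


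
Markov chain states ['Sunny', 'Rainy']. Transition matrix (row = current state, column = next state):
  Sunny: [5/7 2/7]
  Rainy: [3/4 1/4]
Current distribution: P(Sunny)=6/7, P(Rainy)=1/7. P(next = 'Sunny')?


P(next=Sunny) = Σᵢ P(now=i)×P(i→Sunny)
= 6/7×5/7 + 1/7×3/4
= 30/49 + 3/28 = 141/196

P = 141/196 ≈ 0.7194


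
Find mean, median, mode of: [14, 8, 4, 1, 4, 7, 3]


Sorted: [1, 3, 4, 4, 7, 8, 14]
Mean = 41/7
Median = 4
Freq: {14: 1, 8: 1, 4: 2, 1: 1, 7: 1, 3: 1}
Mode: [4]

Mean=41/7, Median=4, Mode=4


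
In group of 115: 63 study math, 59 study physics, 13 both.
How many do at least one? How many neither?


|A∪B| = 63+59-13 = 109
Neither = 115-109 = 6

At least one: 109; Neither: 6


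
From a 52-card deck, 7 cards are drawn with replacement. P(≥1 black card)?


P(not a black card) = 26/52 = 1/2
P(none in 7 draws) = (1/2)^7 = 1/128
P(≥1 black card) = 1 - 1/128 = 127/128

P = 127/128 ≈ 99.22%


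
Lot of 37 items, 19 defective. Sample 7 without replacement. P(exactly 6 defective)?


Hypergeometric: C(19,6)×C(18,1)/C(37,7)
= 27132×18/10295472 = 1197/25234

P(X=6) = 1197/25234 ≈ 4.74%


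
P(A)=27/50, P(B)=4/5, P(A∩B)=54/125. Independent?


P(A)×P(B) = 54/125
P(A∩B) = 54/125
Equal ✓ → Independent

Yes, independent


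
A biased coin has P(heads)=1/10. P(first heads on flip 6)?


Geometric: P(X=6) = (1-p)^(k-1)×p = (9/10)^5×1/10 = 59049/1000000

P(X=6) = 59049/1000000 ≈ 5.90%


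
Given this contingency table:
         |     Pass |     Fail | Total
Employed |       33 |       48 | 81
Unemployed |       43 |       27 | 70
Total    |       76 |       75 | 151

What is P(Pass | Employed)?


P(Pass | Employed) = 33/(33+48) = 33/81 = 11/27

P(Pass|Employed) = 11/27 ≈ 40.74%


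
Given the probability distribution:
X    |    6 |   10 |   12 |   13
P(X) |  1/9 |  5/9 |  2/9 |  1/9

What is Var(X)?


E[X] = 31/3
E[X²] = 331/3
Var(X) = E[X²] - (E[X])² = 331/3 - 961/9 = 32/9

Var(X) = 32/9 ≈ 3.5556


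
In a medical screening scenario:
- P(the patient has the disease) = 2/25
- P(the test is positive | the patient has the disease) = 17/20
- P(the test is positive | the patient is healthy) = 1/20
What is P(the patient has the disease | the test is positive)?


Using Bayes' theorem:
P(A|B) = P(B|A)·P(A) / P(B)

P(the test is positive) = 17/20 × 2/25 + 1/20 × 23/25
= 17/250 + 23/500 = 57/500

P(the patient has the disease|the test is positive) = (17/250) / (57/500) = 34/57

P(the patient has the disease|the test is positive) = 34/57 ≈ 59.65%


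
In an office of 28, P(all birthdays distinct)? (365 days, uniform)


P(all different) = Π(365-i)/365 for i=0..27
= (365/365)×(364/365)×...×(338/365)
= 0.345539

P ≈ 0.3455 ≈ 34.55%


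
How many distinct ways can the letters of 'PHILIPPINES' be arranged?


Letters: 11, freq: {'P': 3, 'H': 1, 'I': 3, 'L': 1, 'N': 1, 'E': 1, 'S': 1}
11!/(3!×1!×3!×1!×1!×1!×1!) = 39916800/36 = 1108800

1108800


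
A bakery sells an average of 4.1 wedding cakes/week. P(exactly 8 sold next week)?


Poisson(λ=4.1): P(X=8) = e^(-λ)×λ^k/k!
= e^(-4.1) × 4.1^8 / 8!
≈ 0.0165726754 × 79849.2522912 / 40320 ≈ 0.032820

P(X=8) ≈ 0.032820 ≈ 3.28%


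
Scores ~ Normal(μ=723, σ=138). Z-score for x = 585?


z = (x - μ)/σ = (585 - 723)/138 = -1.0

z = -1.0


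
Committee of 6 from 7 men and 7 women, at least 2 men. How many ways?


Count by #men:
  2M,4W: C(7,2)×C(7,4)=735
  3M,3W: C(7,3)×C(7,3)=1225
  4M,2W: C(7,4)×C(7,2)=735
  5M,1W: C(7,5)×C(7,1)=147
  6M,0W: C(7,6)×C(7,0)=7
Total = 2849

2849


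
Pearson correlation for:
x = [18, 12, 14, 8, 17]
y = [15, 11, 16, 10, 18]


n=5, Σx=69, Σy=70, Σxy=1012, Σx²=1017, Σy²=1026
r = (5×1012 - 69×70)/√((5×1017 - 69²)(5×1026 - 70²))
= 230/√(324×230) = 230/√74520 ≈ 230/272.9835 ≈ 0.8425

r ≈ 0.8425


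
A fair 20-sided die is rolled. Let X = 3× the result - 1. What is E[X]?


E[die] = (1+20)/2 = 21/2
E[X] = 3×21/2 - 1 = 61/2

E[X] = 61/2


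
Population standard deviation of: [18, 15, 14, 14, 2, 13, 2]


Mean = 78/7
  (18-78/7)²=2304/49
  (15-78/7)²=729/49
  (14-78/7)²=400/49
  (14-78/7)²=400/49
  (2-78/7)²=4096/49
  (13-78/7)²=169/49
  (2-78/7)²=4096/49
Σ(x-μ)² = 1742/7
σ² = (1742/7)/7 = 1742/49

σ = √(1742/49) ≈ 5.9625


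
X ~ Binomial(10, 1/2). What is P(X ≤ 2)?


P(X ≤ 2) = Σ P(X=i) for i=0..2
P(X=0) = 1/1024
P(X=1) = 5/512
P(X=2) = 45/1024
Sum = 7/128

P(X ≤ 2) = 7/128 ≈ 5.47%


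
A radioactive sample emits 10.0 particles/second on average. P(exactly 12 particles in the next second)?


Poisson(λ=10.0): P(X=12) = e^(-λ)×λ^k/k!
= e^(-10.0) × 10.0^12 / 12!
≈ 4.539992976e-05 × 1e+12 / 479001600 ≈ 0.094780

P(X=12) ≈ 0.094780 ≈ 9.48%


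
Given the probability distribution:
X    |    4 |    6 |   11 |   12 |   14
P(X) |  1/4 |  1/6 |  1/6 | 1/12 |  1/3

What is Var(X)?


E[X] = 19/2
E[X²] = 215/2
Var(X) = E[X²] - (E[X])² = 215/2 - 361/4 = 69/4

Var(X) = 69/4 ≈ 17.2500


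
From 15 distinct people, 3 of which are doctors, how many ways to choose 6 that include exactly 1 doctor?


Choose 1 of the 3 doctors and 5 of the other 12 people:
C(3,1)×C(12,5) = 3×792 = 2376

2376


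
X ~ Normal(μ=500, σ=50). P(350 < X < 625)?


z₁=(350-500)/50=-3.0, z₂=(625-500)/50=2.5
P = Φ(2.5) - Φ(-3.0) = 0.993790 - 0.001350 = 0.992440 ≈ 0.9924

P(350 < X < 625) ≈ 0.9924


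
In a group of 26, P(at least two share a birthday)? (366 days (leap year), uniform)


P(all different) = Π(366-i)/366 for i=0..25
= 0.402786
P(match) = 1 - 0.402786 = 0.597214

P ≈ 0.5972 ≈ 59.72%


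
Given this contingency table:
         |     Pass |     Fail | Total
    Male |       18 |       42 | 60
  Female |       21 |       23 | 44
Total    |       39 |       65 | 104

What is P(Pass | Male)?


P(Pass | Male) = 18/(18+42) = 18/60 = 3/10

P(Pass|Male) = 3/10 ≈ 30.00%


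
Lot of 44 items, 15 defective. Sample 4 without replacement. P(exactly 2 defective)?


Hypergeometric: C(15,2)×C(29,2)/C(44,4)
= 105×406/135751 = 6090/19393

P(X=2) = 6090/19393 ≈ 31.40%


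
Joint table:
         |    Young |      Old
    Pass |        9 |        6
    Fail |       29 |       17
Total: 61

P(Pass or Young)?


P(Pass∨Young) = P(Pass) + P(Young) - P(Pass∧Young)
= (15 + 38 - 9)/61 = 44/61

P = 44/61 ≈ 72.13%


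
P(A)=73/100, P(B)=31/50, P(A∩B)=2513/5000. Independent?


P(A)×P(B) = 2263/5000
P(A∩B) = 2513/5000
Not equal → NOT independent

No, not independent


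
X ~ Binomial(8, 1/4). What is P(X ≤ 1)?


P(X ≤ 1) = Σ P(X=i) for i=0..1
P(X=0) = 6561/65536
P(X=1) = 2187/8192
Sum = 24057/65536

P(X ≤ 1) = 24057/65536 ≈ 36.71%


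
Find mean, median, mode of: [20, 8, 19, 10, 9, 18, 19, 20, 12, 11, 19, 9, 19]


Sorted: [8, 9, 9, 10, 11, 12, 18, 19, 19, 19, 19, 20, 20]
Mean = 193/13
Median = 18
Freq: {20: 2, 8: 1, 19: 4, 10: 1, 9: 2, 18: 1, 12: 1, 11: 1}
Mode: [19]

Mean=193/13, Median=18, Mode=19


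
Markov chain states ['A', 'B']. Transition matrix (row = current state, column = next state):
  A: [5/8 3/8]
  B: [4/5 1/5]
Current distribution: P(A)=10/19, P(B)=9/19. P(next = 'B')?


P(next=B) = Σᵢ P(now=i)×P(i→B)
= 10/19×3/8 + 9/19×1/5
= 15/76 + 9/95 = 111/380

P = 111/380 ≈ 0.2921


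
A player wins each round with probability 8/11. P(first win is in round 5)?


Geometric: P(X=5) = (1-p)^(k-1)×p = (3/11)^4×8/11 = 648/161051

P(X=5) = 648/161051 ≈ 0.40%


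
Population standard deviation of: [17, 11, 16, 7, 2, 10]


Mean = 63/6 = 21/2
  (17-21/2)²=169/4
  (11-21/2)²=1/4
  (16-21/2)²=121/4
  (7-21/2)²=49/4
  (2-21/2)²=289/4
  (10-21/2)²=1/4
Σ(x-μ)² = 315/2
σ² = (315/2)/6 = 105/4

σ = √(105/4) ≈ 5.1235


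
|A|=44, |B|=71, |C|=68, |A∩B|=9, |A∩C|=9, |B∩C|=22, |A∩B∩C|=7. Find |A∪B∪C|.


|A∪B∪C| = 44+71+68-9-9-22+7 = 150

|A∪B∪C| = 150


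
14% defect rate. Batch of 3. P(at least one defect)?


P(all good) = (43/50)^3 = 79507/125000
P(≥1 defect) = 45493/125000

P = 45493/125000 ≈ 36.39%


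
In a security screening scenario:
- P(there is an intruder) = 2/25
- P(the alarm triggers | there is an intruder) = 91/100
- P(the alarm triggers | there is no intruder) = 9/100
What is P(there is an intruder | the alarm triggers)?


Using Bayes' theorem:
P(A|B) = P(B|A)·P(A) / P(B)

P(the alarm triggers) = 91/100 × 2/25 + 9/100 × 23/25
= 91/1250 + 207/2500 = 389/2500

P(there is an intruder|the alarm triggers) = (91/1250) / (389/2500) = 182/389

P(there is an intruder|the alarm triggers) = 182/389 ≈ 46.79%


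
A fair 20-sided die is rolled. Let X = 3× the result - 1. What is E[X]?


E[die] = (1+20)/2 = 21/2
E[X] = 3×21/2 - 1 = 61/2

E[X] = 61/2


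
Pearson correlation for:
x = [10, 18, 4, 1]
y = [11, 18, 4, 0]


n=4, Σx=33, Σy=33, Σxy=450, Σx²=441, Σy²=461
r = (4×450 - 33×33)/√((4×441 - 33²)(4×461 - 33²))
= 711/√(675×755) = 711/√509625 ≈ 711/713.8802 ≈ 0.9960

r ≈ 0.9960


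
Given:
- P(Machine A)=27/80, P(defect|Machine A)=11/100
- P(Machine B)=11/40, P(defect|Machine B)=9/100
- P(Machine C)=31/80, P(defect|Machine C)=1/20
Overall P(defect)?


P(B) = Σ P(B|Aᵢ)×P(Aᵢ)
  11/100×27/80 = 297/8000
  9/100×11/40 = 99/4000
  1/20×31/80 = 31/1600
Sum = 13/160

P(defect) = 13/160 ≈ 8.12%


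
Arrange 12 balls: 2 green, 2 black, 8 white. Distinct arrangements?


12!/(2!×2!×8!) = 2970

2970


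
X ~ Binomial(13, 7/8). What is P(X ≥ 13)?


P(X ≥ 13) = Σ P(X=i) for i=13..13
P(X=13) = 96889010407/549755813888
Sum = 96889010407/549755813888

P(X ≥ 13) = 96889010407/549755813888 ≈ 17.62%


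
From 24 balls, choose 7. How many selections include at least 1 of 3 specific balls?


Complement: C(24,7) - C(21,7) = 346104 - 116280 = 229824

229824


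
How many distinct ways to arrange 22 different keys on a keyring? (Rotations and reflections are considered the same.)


Free circular arrangements: rotations and reflections both identified.
(n-1)!/2 = 21!/2 = 51090942171709440000/2 = 25545471085854720000

25545471085854720000


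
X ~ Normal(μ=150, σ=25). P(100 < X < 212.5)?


z₁=(100-150)/25=-2.0, z₂=(212.5-150)/25=2.5
P = Φ(2.5) - Φ(-2.0) = 0.993790 - 0.022750 = 0.971040 ≈ 0.9710

P(100 < X < 212.5) ≈ 0.9710


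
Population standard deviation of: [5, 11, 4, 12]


Mean = 32/4 = 8
  (5-8)²=9
  (11-8)²=9
  (4-8)²=16
  (12-8)²=16
Σ(x-μ)² = 50
σ² = 50/4 = 25/2

σ = √(25/2) ≈ 3.5355


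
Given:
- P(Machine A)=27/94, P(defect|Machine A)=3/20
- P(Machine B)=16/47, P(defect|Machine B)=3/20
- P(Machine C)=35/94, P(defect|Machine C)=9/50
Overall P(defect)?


P(B) = Σ P(B|Aᵢ)×P(Aᵢ)
  3/20×27/94 = 81/1880
  3/20×16/47 = 12/235
  9/50×35/94 = 63/940
Sum = 303/1880

P(defect) = 303/1880 ≈ 16.12%


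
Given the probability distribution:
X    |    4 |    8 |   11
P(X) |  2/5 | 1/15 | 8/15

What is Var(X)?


E[X] = 8
E[X²] = 376/5
Var(X) = E[X²] - (E[X])² = 376/5 - 64 = 56/5

Var(X) = 56/5 ≈ 11.2000


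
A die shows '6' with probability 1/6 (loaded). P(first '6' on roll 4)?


Geometric: P(X=4) = (1-p)^(k-1)×p = (5/6)^3×1/6 = 125/1296

P(X=4) = 125/1296 ≈ 9.65%


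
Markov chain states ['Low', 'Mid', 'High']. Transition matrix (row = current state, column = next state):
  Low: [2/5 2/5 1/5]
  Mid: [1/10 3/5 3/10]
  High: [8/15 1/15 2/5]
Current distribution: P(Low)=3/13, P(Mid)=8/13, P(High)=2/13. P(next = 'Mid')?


P(next=Mid) = Σᵢ P(now=i)×P(i→Mid)
= 3/13×2/5 + 8/13×3/5 + 2/13×1/15
= 6/65 + 24/65 + 2/195 = 92/195

P = 92/195 ≈ 0.4718
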